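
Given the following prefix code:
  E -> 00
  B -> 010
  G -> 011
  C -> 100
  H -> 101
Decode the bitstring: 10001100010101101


Decoding step by step:
Bits 100 -> C
Bits 011 -> G
Bits 00 -> E
Bits 010 -> B
Bits 101 -> H
Bits 101 -> H


Decoded message: CGEBHH


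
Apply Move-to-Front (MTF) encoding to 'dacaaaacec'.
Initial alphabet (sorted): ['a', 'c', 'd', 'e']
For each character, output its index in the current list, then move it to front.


MTF encoding:
'd': index 2 in ['a', 'c', 'd', 'e'] -> ['d', 'a', 'c', 'e']
'a': index 1 in ['d', 'a', 'c', 'e'] -> ['a', 'd', 'c', 'e']
'c': index 2 in ['a', 'd', 'c', 'e'] -> ['c', 'a', 'd', 'e']
'a': index 1 in ['c', 'a', 'd', 'e'] -> ['a', 'c', 'd', 'e']
'a': index 0 in ['a', 'c', 'd', 'e'] -> ['a', 'c', 'd', 'e']
'a': index 0 in ['a', 'c', 'd', 'e'] -> ['a', 'c', 'd', 'e']
'a': index 0 in ['a', 'c', 'd', 'e'] -> ['a', 'c', 'd', 'e']
'c': index 1 in ['a', 'c', 'd', 'e'] -> ['c', 'a', 'd', 'e']
'e': index 3 in ['c', 'a', 'd', 'e'] -> ['e', 'c', 'a', 'd']
'c': index 1 in ['e', 'c', 'a', 'd'] -> ['c', 'e', 'a', 'd']


Output: [2, 1, 2, 1, 0, 0, 0, 1, 3, 1]


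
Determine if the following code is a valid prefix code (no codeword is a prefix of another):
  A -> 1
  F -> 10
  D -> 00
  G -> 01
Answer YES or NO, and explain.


Checking each pair (does one codeword prefix another?):
  A='1' vs F='10': prefix -- VIOLATION

NO -- this is NOT a valid prefix code. A (1) is a prefix of F (10).


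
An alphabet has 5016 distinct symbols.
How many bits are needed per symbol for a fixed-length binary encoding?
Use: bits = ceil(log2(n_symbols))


log2(5016) = 12.2923
Bracket: 2^12 = 4096 < 5016 <= 2^13 = 8192
So ceil(log2(5016)) = 13

bits = ceil(log2(5016)) = ceil(12.2923) = 13 bits


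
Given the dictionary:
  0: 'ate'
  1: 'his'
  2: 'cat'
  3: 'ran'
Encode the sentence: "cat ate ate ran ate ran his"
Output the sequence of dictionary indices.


Look up each word in the dictionary:
  'cat' -> 2
  'ate' -> 0
  'ate' -> 0
  'ran' -> 3
  'ate' -> 0
  'ran' -> 3
  'his' -> 1

Encoded: [2, 0, 0, 3, 0, 3, 1]


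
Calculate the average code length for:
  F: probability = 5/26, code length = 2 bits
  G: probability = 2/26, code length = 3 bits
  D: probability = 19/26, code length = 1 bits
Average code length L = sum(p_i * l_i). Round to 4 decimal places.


Weighted contributions p_i * l_i:
  F: (5/26) * 2 = 10/26
  G: (2/26) * 3 = 6/26
  D: (19/26) * 1 = 19/26
Sum = (10 + 6 + 19)/26 = 35/26

L = 35/26 = 1.3462 bits/symbol


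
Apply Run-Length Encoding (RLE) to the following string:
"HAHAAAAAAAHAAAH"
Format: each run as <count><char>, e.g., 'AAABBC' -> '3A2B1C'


Scanning runs left to right:
  i=0: run of 'H' x 1 -> '1H'
  i=1: run of 'A' x 1 -> '1A'
  i=2: run of 'H' x 1 -> '1H'
  i=3: run of 'A' x 7 -> '7A'
  i=10: run of 'H' x 1 -> '1H'
  i=11: run of 'A' x 3 -> '3A'
  i=14: run of 'H' x 1 -> '1H'

RLE = 1H1A1H7A1H3A1H


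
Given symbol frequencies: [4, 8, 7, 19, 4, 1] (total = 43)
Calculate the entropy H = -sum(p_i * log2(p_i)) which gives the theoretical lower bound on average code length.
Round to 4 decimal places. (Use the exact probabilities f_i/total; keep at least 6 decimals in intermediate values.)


Per-symbol terms -p_i * log2(p_i) with p_i = f_i/43:
  p = 4/43 = 0.093023: log2(p) = -3.426265, -p*log2(p) = 0.318722
  p = 8/43 = 0.186047: log2(p) = -2.426265, -p*log2(p) = 0.451398
  p = 7/43 = 0.162791: log2(p) = -2.618910, -p*log2(p) = 0.426334
  p = 19/43 = 0.441860: log2(p) = -1.178337, -p*log2(p) = 0.520661
  p = 4/43 = 0.093023: log2(p) = -3.426265, -p*log2(p) = 0.318722
  p = 1/43 = 0.023256: log2(p) = -5.426265, -p*log2(p) = 0.126192
H = 0.318722 + 0.451398 + 0.426334 + 0.520661 + 0.318722 + 0.126192 = 2.162029

H = 2.162 bits/symbol


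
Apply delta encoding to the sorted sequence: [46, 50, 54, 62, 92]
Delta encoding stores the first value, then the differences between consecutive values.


First value: 46
Deltas:
  50 - 46 = 4
  54 - 50 = 4
  62 - 54 = 8
  92 - 62 = 30


Delta encoded: [46, 4, 4, 8, 30]


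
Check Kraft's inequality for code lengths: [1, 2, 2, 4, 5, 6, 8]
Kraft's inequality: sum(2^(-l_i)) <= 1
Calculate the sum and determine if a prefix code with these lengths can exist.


Sum = 2^(-1) + 2^(-2) + 2^(-2) + 2^(-4) + 2^(-5) + 2^(-6) + 2^(-8)
    = 0.5 + 0.25 + 0.25 + 0.0625 + 0.03125 + 0.015625 + 0.00390625
    = 285/256 = 1.11328125
Since 1.11328125 > 1, Kraft's inequality is NOT satisfied.
A prefix code with these lengths CANNOT exist.

Kraft sum = 1.11328125. Not satisfied.


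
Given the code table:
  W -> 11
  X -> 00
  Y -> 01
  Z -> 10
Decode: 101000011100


Decoding:
10 -> Z
10 -> Z
00 -> X
01 -> Y
11 -> W
00 -> X


Result: ZZXYWX


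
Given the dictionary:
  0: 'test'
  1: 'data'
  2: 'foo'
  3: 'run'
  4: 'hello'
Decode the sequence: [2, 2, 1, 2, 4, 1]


Look up each index in the dictionary:
  2 -> 'foo'
  2 -> 'foo'
  1 -> 'data'
  2 -> 'foo'
  4 -> 'hello'
  1 -> 'data'

Decoded: "foo foo data foo hello data"


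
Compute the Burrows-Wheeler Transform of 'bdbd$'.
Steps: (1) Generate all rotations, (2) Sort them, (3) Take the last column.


Rotations (sorted):
  0: $bdbd -> last char: d
  1: bd$bd -> last char: d
  2: bdbd$ -> last char: $
  3: d$bdb -> last char: b
  4: dbd$b -> last char: b


BWT = dd$bb


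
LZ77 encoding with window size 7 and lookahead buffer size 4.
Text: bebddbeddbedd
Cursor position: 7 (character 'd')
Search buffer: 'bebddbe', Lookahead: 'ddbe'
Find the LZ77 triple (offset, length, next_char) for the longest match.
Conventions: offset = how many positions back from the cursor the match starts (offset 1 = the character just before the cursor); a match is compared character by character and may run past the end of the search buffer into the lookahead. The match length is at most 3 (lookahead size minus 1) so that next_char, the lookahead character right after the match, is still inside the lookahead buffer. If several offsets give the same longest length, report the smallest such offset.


Try each offset into the search buffer:
  offset=1 (pos 6, char 'e'): match length 0
  offset=2 (pos 5, char 'b'): match length 0
  offset=3 (pos 4, char 'd'): match length 1
  offset=4 (pos 3, char 'd'): match length 3
  offset=5 (pos 2, char 'b'): match length 0
  offset=6 (pos 1, char 'e'): match length 0
  offset=7 (pos 0, char 'b'): match length 0
Longest match has length 3 at offset 4.
next_char = character at position 7 + 3 = 10 -> 'e'

Best match: offset=4, length=3 (matching 'ddb' starting at position 3)
LZ77 triple: (4, 3, 'e')


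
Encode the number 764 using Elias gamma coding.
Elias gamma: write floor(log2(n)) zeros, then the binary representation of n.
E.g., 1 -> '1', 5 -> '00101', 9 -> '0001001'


num_bits = floor(log2(764)) + 1 = 10
leading_zeros = num_bits - 1 = 9
binary(764) = 1011111100

Elias gamma(764) = '000000000' + '1011111100' = 0000000001011111100 (19 bits)


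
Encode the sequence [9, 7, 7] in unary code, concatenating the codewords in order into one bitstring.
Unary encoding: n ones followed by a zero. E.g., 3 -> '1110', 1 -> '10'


Encode each number as n ones followed by a terminating 0:
  9 -> 1111111110 (10 bits)
  7 -> 11111110 (8 bits)
  7 -> 11111110 (8 bits)
Total length = 10 + 8 + 8 = 26 bits.

Unary([9, 7, 7]) = 11111111101111111011111110 (26 bits)


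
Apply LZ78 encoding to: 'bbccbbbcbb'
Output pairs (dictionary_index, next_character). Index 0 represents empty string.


LZ78 encoding steps:
Dictionary: {0: ''}
Step 1: w='' (idx 0), next='b' -> output (0, 'b'), add 'b' as idx 1
Step 2: w='b' (idx 1), next='c' -> output (1, 'c'), add 'bc' as idx 2
Step 3: w='' (idx 0), next='c' -> output (0, 'c'), add 'c' as idx 3
Step 4: w='b' (idx 1), next='b' -> output (1, 'b'), add 'bb' as idx 4
Step 5: w='bc' (idx 2), next='b' -> output (2, 'b'), add 'bcb' as idx 5
Step 6: w='b' (idx 1), end of input -> output (1, '')


Encoded: [(0, 'b'), (1, 'c'), (0, 'c'), (1, 'b'), (2, 'b'), (1, '')]


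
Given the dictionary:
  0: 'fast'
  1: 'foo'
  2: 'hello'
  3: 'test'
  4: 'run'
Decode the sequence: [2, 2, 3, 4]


Look up each index in the dictionary:
  2 -> 'hello'
  2 -> 'hello'
  3 -> 'test'
  4 -> 'run'

Decoded: "hello hello test run"


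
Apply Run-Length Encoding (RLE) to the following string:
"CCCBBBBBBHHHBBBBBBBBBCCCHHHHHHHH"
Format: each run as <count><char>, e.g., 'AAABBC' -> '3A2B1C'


Scanning runs left to right:
  i=0: run of 'C' x 3 -> '3C'
  i=3: run of 'B' x 6 -> '6B'
  i=9: run of 'H' x 3 -> '3H'
  i=12: run of 'B' x 9 -> '9B'
  i=21: run of 'C' x 3 -> '3C'
  i=24: run of 'H' x 8 -> '8H'

RLE = 3C6B3H9B3C8H


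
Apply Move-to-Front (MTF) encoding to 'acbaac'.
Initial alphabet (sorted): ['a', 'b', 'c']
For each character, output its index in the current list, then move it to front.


MTF encoding:
'a': index 0 in ['a', 'b', 'c'] -> ['a', 'b', 'c']
'c': index 2 in ['a', 'b', 'c'] -> ['c', 'a', 'b']
'b': index 2 in ['c', 'a', 'b'] -> ['b', 'c', 'a']
'a': index 2 in ['b', 'c', 'a'] -> ['a', 'b', 'c']
'a': index 0 in ['a', 'b', 'c'] -> ['a', 'b', 'c']
'c': index 2 in ['a', 'b', 'c'] -> ['c', 'a', 'b']


Output: [0, 2, 2, 2, 0, 2]


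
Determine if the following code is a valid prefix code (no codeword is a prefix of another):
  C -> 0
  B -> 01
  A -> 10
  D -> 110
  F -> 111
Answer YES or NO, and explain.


Checking each pair (does one codeword prefix another?):
  C='0' vs B='01': prefix -- VIOLATION

NO -- this is NOT a valid prefix code. C (0) is a prefix of B (01).


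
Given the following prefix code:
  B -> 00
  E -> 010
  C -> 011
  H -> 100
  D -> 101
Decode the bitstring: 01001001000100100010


Decoding step by step:
Bits 010 -> E
Bits 010 -> E
Bits 010 -> E
Bits 00 -> B
Bits 100 -> H
Bits 100 -> H
Bits 010 -> E


Decoded message: EEEBHHE


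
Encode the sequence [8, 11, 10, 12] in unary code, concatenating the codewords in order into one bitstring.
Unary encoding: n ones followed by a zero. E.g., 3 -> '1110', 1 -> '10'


Encode each number as n ones followed by a terminating 0:
  8 -> 111111110 (9 bits)
  11 -> 111111111110 (12 bits)
  10 -> 11111111110 (11 bits)
  12 -> 1111111111110 (13 bits)
Total length = 9 + 12 + 11 + 13 = 45 bits.

Unary([8, 11, 10, 12]) = 111111110111111111110111111111101111111111110 (45 bits)


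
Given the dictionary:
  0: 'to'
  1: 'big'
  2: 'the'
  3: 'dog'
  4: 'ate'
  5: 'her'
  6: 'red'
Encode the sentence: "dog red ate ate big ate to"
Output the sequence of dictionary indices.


Look up each word in the dictionary:
  'dog' -> 3
  'red' -> 6
  'ate' -> 4
  'ate' -> 4
  'big' -> 1
  'ate' -> 4
  'to' -> 0

Encoded: [3, 6, 4, 4, 1, 4, 0]


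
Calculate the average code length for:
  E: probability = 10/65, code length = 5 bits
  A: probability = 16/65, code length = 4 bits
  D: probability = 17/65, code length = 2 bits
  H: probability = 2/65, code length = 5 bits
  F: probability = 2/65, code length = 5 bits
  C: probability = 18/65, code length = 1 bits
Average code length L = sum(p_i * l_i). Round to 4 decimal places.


Weighted contributions p_i * l_i:
  E: (10/65) * 5 = 50/65
  A: (16/65) * 4 = 64/65
  D: (17/65) * 2 = 34/65
  H: (2/65) * 5 = 10/65
  F: (2/65) * 5 = 10/65
  C: (18/65) * 1 = 18/65
Sum = (50 + 64 + 34 + 10 + 10 + 18)/65 = 186/65

L = 186/65 = 2.8615 bits/symbol


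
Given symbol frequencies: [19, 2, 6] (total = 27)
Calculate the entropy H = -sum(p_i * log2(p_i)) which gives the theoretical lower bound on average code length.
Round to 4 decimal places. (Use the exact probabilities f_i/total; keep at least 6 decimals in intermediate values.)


Per-symbol terms -p_i * log2(p_i) with p_i = f_i/27:
  p = 19/27 = 0.703704: log2(p) = -0.506960, -p*log2(p) = 0.356750
  p = 2/27 = 0.074074: log2(p) = -3.754888, -p*log2(p) = 0.278140
  p = 6/27 = 0.222222: log2(p) = -2.169925, -p*log2(p) = 0.482206
H = 0.356750 + 0.278140 + 0.482206 = 1.117096

H = 1.1171 bits/symbol


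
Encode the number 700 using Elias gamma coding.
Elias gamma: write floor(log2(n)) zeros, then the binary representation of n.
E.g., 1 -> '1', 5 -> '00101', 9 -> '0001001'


num_bits = floor(log2(700)) + 1 = 10
leading_zeros = num_bits - 1 = 9
binary(700) = 1010111100

Elias gamma(700) = '000000000' + '1010111100' = 0000000001010111100 (19 bits)


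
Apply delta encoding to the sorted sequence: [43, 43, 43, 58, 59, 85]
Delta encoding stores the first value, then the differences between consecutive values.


First value: 43
Deltas:
  43 - 43 = 0
  43 - 43 = 0
  58 - 43 = 15
  59 - 58 = 1
  85 - 59 = 26


Delta encoded: [43, 0, 0, 15, 1, 26]


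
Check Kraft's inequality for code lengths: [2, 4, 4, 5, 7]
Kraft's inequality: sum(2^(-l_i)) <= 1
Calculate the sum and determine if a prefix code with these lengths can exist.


Sum = 2^(-2) + 2^(-4) + 2^(-4) + 2^(-5) + 2^(-7)
    = 0.25 + 0.0625 + 0.0625 + 0.03125 + 0.0078125
    = 53/128 = 0.4140625
Since 0.4140625 <= 1, Kraft's inequality IS satisfied.
A prefix code with these lengths CAN exist.

Kraft sum = 0.4140625. Satisfied.


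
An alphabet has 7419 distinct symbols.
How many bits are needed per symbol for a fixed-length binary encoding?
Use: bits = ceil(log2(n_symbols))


log2(7419) = 12.857
Bracket: 2^12 = 4096 < 7419 <= 2^13 = 8192
So ceil(log2(7419)) = 13

bits = ceil(log2(7419)) = ceil(12.857) = 13 bits


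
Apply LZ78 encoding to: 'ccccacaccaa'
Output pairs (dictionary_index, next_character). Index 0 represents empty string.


LZ78 encoding steps:
Dictionary: {0: ''}
Step 1: w='' (idx 0), next='c' -> output (0, 'c'), add 'c' as idx 1
Step 2: w='c' (idx 1), next='c' -> output (1, 'c'), add 'cc' as idx 2
Step 3: w='c' (idx 1), next='a' -> output (1, 'a'), add 'ca' as idx 3
Step 4: w='ca' (idx 3), next='c' -> output (3, 'c'), add 'cac' as idx 4
Step 5: w='ca' (idx 3), next='a' -> output (3, 'a'), add 'caa' as idx 5


Encoded: [(0, 'c'), (1, 'c'), (1, 'a'), (3, 'c'), (3, 'a')]


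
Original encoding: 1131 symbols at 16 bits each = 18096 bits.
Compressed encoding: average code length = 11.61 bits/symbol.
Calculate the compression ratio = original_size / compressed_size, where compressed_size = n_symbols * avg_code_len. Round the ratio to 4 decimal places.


original_size = n_symbols * orig_bits = 1131 * 16 = 18096 bits
compressed_size = n_symbols * avg_code_len = 1131 * 11.61 = 13130.91 bits
ratio = original_size / compressed_size = 18096 / 13130.91 = 1.3781

Compression ratio = 1.3781


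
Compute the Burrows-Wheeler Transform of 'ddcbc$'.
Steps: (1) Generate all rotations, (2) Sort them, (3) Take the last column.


Rotations (sorted):
  0: $ddcbc -> last char: c
  1: bc$ddc -> last char: c
  2: c$ddcb -> last char: b
  3: cbc$dd -> last char: d
  4: dcbc$d -> last char: d
  5: ddcbc$ -> last char: $


BWT = ccbdd$


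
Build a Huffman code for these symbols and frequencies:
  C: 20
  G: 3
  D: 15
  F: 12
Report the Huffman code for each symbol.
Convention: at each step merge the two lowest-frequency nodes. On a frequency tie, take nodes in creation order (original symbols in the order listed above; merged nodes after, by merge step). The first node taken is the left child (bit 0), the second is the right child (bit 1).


Huffman tree construction:
Step 1: Merge G(3) + F(12) = 15
Step 2: Merge D(15) + (G+F)(15) = 30
Step 3: Merge C(20) + (D+(G+F))(30) = 50
Read each symbol's code off the tree from the root (left child = 0, right child = 1).

Codes:
  C: 0 (length 1)
  G: 110 (length 3)
  D: 10 (length 2)
  F: 111 (length 3)
Average code length: 95/50 = 1.9000 bits/symbol


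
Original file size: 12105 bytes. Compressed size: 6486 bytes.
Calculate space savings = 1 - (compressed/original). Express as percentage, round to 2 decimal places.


ratio = compressed/original = 6486/12105 = 0.535812
savings = 1 - ratio = 1 - 0.535812 = 0.464188
as a percentage: 0.464188 * 100 = 46.42%

Space savings = 1 - 6486/12105 = 46.42%


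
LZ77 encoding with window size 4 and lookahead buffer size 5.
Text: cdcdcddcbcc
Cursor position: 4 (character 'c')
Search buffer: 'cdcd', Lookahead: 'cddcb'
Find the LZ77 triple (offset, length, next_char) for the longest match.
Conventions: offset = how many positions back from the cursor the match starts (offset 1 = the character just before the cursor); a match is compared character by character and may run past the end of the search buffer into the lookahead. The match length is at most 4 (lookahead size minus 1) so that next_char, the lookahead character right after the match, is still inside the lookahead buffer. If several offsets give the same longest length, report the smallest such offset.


Try each offset into the search buffer:
  offset=1 (pos 3, char 'd'): match length 0
  offset=2 (pos 2, char 'c'): match length 2
  offset=3 (pos 1, char 'd'): match length 0
  offset=4 (pos 0, char 'c'): match length 2
Longest match has length 2, found at offsets 2, 4; take the smallest, offset 2.
next_char = character at position 4 + 2 = 6 -> 'd'

Best match: offset=2, length=2 (matching 'cd' starting at position 2)
LZ77 triple: (2, 2, 'd')


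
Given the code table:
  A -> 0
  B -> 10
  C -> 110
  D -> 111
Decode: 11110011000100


Decoding:
111 -> D
10 -> B
0 -> A
110 -> C
0 -> A
0 -> A
10 -> B
0 -> A


Result: DBACAABA


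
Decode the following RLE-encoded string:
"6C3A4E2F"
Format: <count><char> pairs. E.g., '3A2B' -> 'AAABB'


Expanding each <count><char> pair:
  6C -> 'CCCCCC'
  3A -> 'AAA'
  4E -> 'EEEE'
  2F -> 'FF'

Decoded = CCCCCCAAAEEEEFF


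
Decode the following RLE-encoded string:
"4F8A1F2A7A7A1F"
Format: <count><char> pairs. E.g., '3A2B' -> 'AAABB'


Expanding each <count><char> pair:
  4F -> 'FFFF'
  8A -> 'AAAAAAAA'
  1F -> 'F'
  2A -> 'AA'
  7A -> 'AAAAAAA'
  7A -> 'AAAAAAA'
  1F -> 'F'

Decoded = FFFFAAAAAAAAFAAAAAAAAAAAAAAAAF


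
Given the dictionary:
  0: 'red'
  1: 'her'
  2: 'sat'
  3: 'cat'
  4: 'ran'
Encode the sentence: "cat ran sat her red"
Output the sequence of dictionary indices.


Look up each word in the dictionary:
  'cat' -> 3
  'ran' -> 4
  'sat' -> 2
  'her' -> 1
  'red' -> 0

Encoded: [3, 4, 2, 1, 0]


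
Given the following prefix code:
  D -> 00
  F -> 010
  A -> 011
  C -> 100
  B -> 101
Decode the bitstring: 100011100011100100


Decoding step by step:
Bits 100 -> C
Bits 011 -> A
Bits 100 -> C
Bits 011 -> A
Bits 100 -> C
Bits 100 -> C


Decoded message: CACACC


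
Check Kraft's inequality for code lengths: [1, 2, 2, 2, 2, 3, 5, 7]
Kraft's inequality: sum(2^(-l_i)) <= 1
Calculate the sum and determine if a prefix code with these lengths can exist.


Sum = 2^(-1) + 2^(-2) + 2^(-2) + 2^(-2) + 2^(-2) + 2^(-3) + 2^(-5) + 2^(-7)
    = 0.5 + 0.25 + 0.25 + 0.25 + 0.25 + 0.125 + 0.03125 + 0.0078125
    = 213/128 = 1.6640625
Since 1.6640625 > 1, Kraft's inequality is NOT satisfied.
A prefix code with these lengths CANNOT exist.

Kraft sum = 1.6640625. Not satisfied.


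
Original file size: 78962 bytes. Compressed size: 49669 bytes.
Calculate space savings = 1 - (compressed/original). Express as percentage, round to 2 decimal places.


ratio = compressed/original = 49669/78962 = 0.629024
savings = 1 - ratio = 1 - 0.629024 = 0.370976
as a percentage: 0.370976 * 100 = 37.1%

Space savings = 1 - 49669/78962 = 37.1%


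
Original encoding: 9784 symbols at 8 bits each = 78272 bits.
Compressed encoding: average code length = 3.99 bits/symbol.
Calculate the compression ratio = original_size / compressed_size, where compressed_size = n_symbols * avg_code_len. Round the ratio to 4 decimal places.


original_size = n_symbols * orig_bits = 9784 * 8 = 78272 bits
compressed_size = n_symbols * avg_code_len = 9784 * 3.99 = 39038.16 bits
ratio = original_size / compressed_size = 78272 / 39038.16 = 2.005

Compression ratio = 2.005


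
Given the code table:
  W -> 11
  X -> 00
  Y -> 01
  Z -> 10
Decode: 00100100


Decoding:
00 -> X
10 -> Z
01 -> Y
00 -> X


Result: XZYX


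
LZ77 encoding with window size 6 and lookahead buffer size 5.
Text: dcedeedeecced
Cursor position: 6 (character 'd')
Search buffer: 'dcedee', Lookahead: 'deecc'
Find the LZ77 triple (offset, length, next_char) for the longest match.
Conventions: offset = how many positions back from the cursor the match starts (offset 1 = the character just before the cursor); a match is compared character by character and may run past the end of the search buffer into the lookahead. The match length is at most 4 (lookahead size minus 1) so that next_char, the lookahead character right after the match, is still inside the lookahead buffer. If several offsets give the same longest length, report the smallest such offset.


Try each offset into the search buffer:
  offset=1 (pos 5, char 'e'): match length 0
  offset=2 (pos 4, char 'e'): match length 0
  offset=3 (pos 3, char 'd'): match length 3
  offset=4 (pos 2, char 'e'): match length 0
  offset=5 (pos 1, char 'c'): match length 0
  offset=6 (pos 0, char 'd'): match length 1
Longest match has length 3 at offset 3.
next_char = character at position 6 + 3 = 9 -> 'c'

Best match: offset=3, length=3 (matching 'dee' starting at position 3)
LZ77 triple: (3, 3, 'c')


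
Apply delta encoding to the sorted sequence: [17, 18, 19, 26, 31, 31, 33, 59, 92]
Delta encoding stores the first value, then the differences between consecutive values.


First value: 17
Deltas:
  18 - 17 = 1
  19 - 18 = 1
  26 - 19 = 7
  31 - 26 = 5
  31 - 31 = 0
  33 - 31 = 2
  59 - 33 = 26
  92 - 59 = 33


Delta encoded: [17, 1, 1, 7, 5, 0, 2, 26, 33]


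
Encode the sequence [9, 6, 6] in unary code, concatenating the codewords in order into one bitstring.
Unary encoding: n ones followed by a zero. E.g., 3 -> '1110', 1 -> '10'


Encode each number as n ones followed by a terminating 0:
  9 -> 1111111110 (10 bits)
  6 -> 1111110 (7 bits)
  6 -> 1111110 (7 bits)
Total length = 10 + 7 + 7 = 24 bits.

Unary([9, 6, 6]) = 111111111011111101111110 (24 bits)


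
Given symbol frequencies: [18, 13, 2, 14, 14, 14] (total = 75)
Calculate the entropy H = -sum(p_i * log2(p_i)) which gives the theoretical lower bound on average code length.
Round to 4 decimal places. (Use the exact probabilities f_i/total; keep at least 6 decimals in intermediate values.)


Per-symbol terms -p_i * log2(p_i) with p_i = f_i/75:
  p = 18/75 = 0.240000: log2(p) = -2.058894, -p*log2(p) = 0.494134
  p = 13/75 = 0.173333: log2(p) = -2.528379, -p*log2(p) = 0.438252
  p = 2/75 = 0.026667: log2(p) = -5.228819, -p*log2(p) = 0.139435
  p = 14/75 = 0.186667: log2(p) = -2.421464, -p*log2(p) = 0.452007
  p = 14/75 = 0.186667: log2(p) = -2.421464, -p*log2(p) = 0.452007
  p = 14/75 = 0.186667: log2(p) = -2.421464, -p*log2(p) = 0.452007
H = 0.494134 + 0.438252 + 0.139435 + 0.452007 + 0.452007 + 0.452007 = 2.427842

H = 2.4278 bits/symbol


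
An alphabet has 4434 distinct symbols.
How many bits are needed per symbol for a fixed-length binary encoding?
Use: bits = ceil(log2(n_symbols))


log2(4434) = 12.1144
Bracket: 2^12 = 4096 < 4434 <= 2^13 = 8192
So ceil(log2(4434)) = 13

bits = ceil(log2(4434)) = ceil(12.1144) = 13 bits


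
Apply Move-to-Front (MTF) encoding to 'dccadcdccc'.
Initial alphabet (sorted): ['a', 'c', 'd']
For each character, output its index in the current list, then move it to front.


MTF encoding:
'd': index 2 in ['a', 'c', 'd'] -> ['d', 'a', 'c']
'c': index 2 in ['d', 'a', 'c'] -> ['c', 'd', 'a']
'c': index 0 in ['c', 'd', 'a'] -> ['c', 'd', 'a']
'a': index 2 in ['c', 'd', 'a'] -> ['a', 'c', 'd']
'd': index 2 in ['a', 'c', 'd'] -> ['d', 'a', 'c']
'c': index 2 in ['d', 'a', 'c'] -> ['c', 'd', 'a']
'd': index 1 in ['c', 'd', 'a'] -> ['d', 'c', 'a']
'c': index 1 in ['d', 'c', 'a'] -> ['c', 'd', 'a']
'c': index 0 in ['c', 'd', 'a'] -> ['c', 'd', 'a']
'c': index 0 in ['c', 'd', 'a'] -> ['c', 'd', 'a']


Output: [2, 2, 0, 2, 2, 2, 1, 1, 0, 0]


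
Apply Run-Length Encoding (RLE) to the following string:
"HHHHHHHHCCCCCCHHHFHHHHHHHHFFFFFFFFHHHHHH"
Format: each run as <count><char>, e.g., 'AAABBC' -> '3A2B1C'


Scanning runs left to right:
  i=0: run of 'H' x 8 -> '8H'
  i=8: run of 'C' x 6 -> '6C'
  i=14: run of 'H' x 3 -> '3H'
  i=17: run of 'F' x 1 -> '1F'
  i=18: run of 'H' x 8 -> '8H'
  i=26: run of 'F' x 8 -> '8F'
  i=34: run of 'H' x 6 -> '6H'

RLE = 8H6C3H1F8H8F6H


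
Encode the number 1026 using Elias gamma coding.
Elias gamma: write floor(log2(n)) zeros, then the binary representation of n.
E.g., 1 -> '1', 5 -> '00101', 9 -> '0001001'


num_bits = floor(log2(1026)) + 1 = 11
leading_zeros = num_bits - 1 = 10
binary(1026) = 10000000010

Elias gamma(1026) = '0000000000' + '10000000010' = 000000000010000000010 (21 bits)


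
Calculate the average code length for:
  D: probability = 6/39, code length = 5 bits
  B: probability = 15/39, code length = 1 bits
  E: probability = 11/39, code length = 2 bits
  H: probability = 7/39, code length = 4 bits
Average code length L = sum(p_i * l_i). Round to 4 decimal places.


Weighted contributions p_i * l_i:
  D: (6/39) * 5 = 30/39
  B: (15/39) * 1 = 15/39
  E: (11/39) * 2 = 22/39
  H: (7/39) * 4 = 28/39
Sum = (30 + 15 + 22 + 28)/39 = 95/39

L = 95/39 = 2.4359 bits/symbol


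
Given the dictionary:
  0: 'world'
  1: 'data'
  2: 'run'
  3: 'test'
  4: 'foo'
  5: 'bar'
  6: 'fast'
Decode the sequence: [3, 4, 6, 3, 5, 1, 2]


Look up each index in the dictionary:
  3 -> 'test'
  4 -> 'foo'
  6 -> 'fast'
  3 -> 'test'
  5 -> 'bar'
  1 -> 'data'
  2 -> 'run'

Decoded: "test foo fast test bar data run"


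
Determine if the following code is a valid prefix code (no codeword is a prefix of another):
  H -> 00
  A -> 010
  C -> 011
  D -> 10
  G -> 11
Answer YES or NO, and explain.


Checking each pair (does one codeword prefix another?):
  H='00' vs A='010': no prefix
  H='00' vs C='011': no prefix
  H='00' vs D='10': no prefix
  H='00' vs G='11': no prefix
  A='010' vs H='00': no prefix
  A='010' vs C='011': no prefix
  A='010' vs D='10': no prefix
  A='010' vs G='11': no prefix
  C='011' vs H='00': no prefix
  C='011' vs A='010': no prefix
  C='011' vs D='10': no prefix
  C='011' vs G='11': no prefix
  D='10' vs H='00': no prefix
  D='10' vs A='010': no prefix
  D='10' vs C='011': no prefix
  D='10' vs G='11': no prefix
  G='11' vs H='00': no prefix
  G='11' vs A='010': no prefix
  G='11' vs C='011': no prefix
  G='11' vs D='10': no prefix
No violation found over all pairs.

YES -- this is a valid prefix code. No codeword is a prefix of any other codeword.


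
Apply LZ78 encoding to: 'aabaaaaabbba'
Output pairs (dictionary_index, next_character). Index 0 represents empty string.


LZ78 encoding steps:
Dictionary: {0: ''}
Step 1: w='' (idx 0), next='a' -> output (0, 'a'), add 'a' as idx 1
Step 2: w='a' (idx 1), next='b' -> output (1, 'b'), add 'ab' as idx 2
Step 3: w='a' (idx 1), next='a' -> output (1, 'a'), add 'aa' as idx 3
Step 4: w='aa' (idx 3), next='a' -> output (3, 'a'), add 'aaa' as idx 4
Step 5: w='' (idx 0), next='b' -> output (0, 'b'), add 'b' as idx 5
Step 6: w='b' (idx 5), next='b' -> output (5, 'b'), add 'bb' as idx 6
Step 7: w='a' (idx 1), end of input -> output (1, '')


Encoded: [(0, 'a'), (1, 'b'), (1, 'a'), (3, 'a'), (0, 'b'), (5, 'b'), (1, '')]


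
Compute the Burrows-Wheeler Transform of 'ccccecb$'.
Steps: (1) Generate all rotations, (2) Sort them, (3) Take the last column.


Rotations (sorted):
  0: $ccccecb -> last char: b
  1: b$ccccec -> last char: c
  2: cb$cccce -> last char: e
  3: ccccecb$ -> last char: $
  4: cccecb$c -> last char: c
  5: ccecb$cc -> last char: c
  6: cecb$ccc -> last char: c
  7: ecb$cccc -> last char: c


BWT = bce$cccc


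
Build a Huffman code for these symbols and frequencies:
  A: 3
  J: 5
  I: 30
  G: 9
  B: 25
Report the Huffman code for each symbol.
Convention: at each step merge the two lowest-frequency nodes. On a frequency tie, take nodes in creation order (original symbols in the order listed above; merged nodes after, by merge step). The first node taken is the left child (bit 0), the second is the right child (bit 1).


Huffman tree construction:
Step 1: Merge A(3) + J(5) = 8
Step 2: Merge (A+J)(8) + G(9) = 17
Step 3: Merge ((A+J)+G)(17) + B(25) = 42
Step 4: Merge I(30) + (((A+J)+G)+B)(42) = 72
Read each symbol's code off the tree from the root (left child = 0, right child = 1).

Codes:
  A: 1000 (length 4)
  J: 1001 (length 4)
  I: 0 (length 1)
  G: 101 (length 3)
  B: 11 (length 2)
Average code length: 139/72 = 1.9306 bits/symbol


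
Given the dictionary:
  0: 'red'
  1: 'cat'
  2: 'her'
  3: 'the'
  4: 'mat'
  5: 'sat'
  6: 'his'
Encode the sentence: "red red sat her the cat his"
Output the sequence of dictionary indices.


Look up each word in the dictionary:
  'red' -> 0
  'red' -> 0
  'sat' -> 5
  'her' -> 2
  'the' -> 3
  'cat' -> 1
  'his' -> 6

Encoded: [0, 0, 5, 2, 3, 1, 6]


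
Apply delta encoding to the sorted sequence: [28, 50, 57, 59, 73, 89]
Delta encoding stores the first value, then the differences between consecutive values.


First value: 28
Deltas:
  50 - 28 = 22
  57 - 50 = 7
  59 - 57 = 2
  73 - 59 = 14
  89 - 73 = 16


Delta encoded: [28, 22, 7, 2, 14, 16]


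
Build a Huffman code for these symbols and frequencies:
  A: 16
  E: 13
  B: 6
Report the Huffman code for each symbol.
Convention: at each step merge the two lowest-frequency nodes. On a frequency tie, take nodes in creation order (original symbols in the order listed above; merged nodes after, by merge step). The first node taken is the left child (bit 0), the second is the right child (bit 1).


Huffman tree construction:
Step 1: Merge B(6) + E(13) = 19
Step 2: Merge A(16) + (B+E)(19) = 35
Read each symbol's code off the tree from the root (left child = 0, right child = 1).

Codes:
  A: 0 (length 1)
  E: 11 (length 2)
  B: 10 (length 2)
Average code length: 54/35 = 1.5429 bits/symbol


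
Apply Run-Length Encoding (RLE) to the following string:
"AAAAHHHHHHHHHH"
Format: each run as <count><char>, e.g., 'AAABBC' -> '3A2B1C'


Scanning runs left to right:
  i=0: run of 'A' x 4 -> '4A'
  i=4: run of 'H' x 10 -> '10H'

RLE = 4A10H


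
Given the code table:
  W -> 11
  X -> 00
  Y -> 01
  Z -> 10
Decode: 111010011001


Decoding:
11 -> W
10 -> Z
10 -> Z
01 -> Y
10 -> Z
01 -> Y


Result: WZZYZY


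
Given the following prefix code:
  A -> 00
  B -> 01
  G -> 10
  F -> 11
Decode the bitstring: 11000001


Decoding step by step:
Bits 11 -> F
Bits 00 -> A
Bits 00 -> A
Bits 01 -> B


Decoded message: FAAB


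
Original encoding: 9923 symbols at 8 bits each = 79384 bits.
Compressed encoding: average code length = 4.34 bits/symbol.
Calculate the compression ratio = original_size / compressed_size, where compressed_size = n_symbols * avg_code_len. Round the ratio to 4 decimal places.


original_size = n_symbols * orig_bits = 9923 * 8 = 79384 bits
compressed_size = n_symbols * avg_code_len = 9923 * 4.34 = 43065.82 bits
ratio = original_size / compressed_size = 79384 / 43065.82 = 1.8433

Compression ratio = 1.8433


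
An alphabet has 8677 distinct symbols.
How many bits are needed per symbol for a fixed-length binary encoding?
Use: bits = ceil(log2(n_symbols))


log2(8677) = 13.083
Bracket: 2^13 = 8192 < 8677 <= 2^14 = 16384
So ceil(log2(8677)) = 14

bits = ceil(log2(8677)) = ceil(13.083) = 14 bits


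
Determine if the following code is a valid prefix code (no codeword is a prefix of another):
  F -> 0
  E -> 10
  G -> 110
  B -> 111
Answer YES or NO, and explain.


Checking each pair (does one codeword prefix another?):
  F='0' vs E='10': no prefix
  F='0' vs G='110': no prefix
  F='0' vs B='111': no prefix
  E='10' vs F='0': no prefix
  E='10' vs G='110': no prefix
  E='10' vs B='111': no prefix
  G='110' vs F='0': no prefix
  G='110' vs E='10': no prefix
  G='110' vs B='111': no prefix
  B='111' vs F='0': no prefix
  B='111' vs E='10': no prefix
  B='111' vs G='110': no prefix
No violation found over all pairs.

YES -- this is a valid prefix code. No codeword is a prefix of any other codeword.


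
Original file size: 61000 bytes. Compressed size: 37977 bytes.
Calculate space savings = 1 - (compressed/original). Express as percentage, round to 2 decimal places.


ratio = compressed/original = 37977/61000 = 0.622574
savings = 1 - ratio = 1 - 0.622574 = 0.377426
as a percentage: 0.377426 * 100 = 37.74%

Space savings = 1 - 37977/61000 = 37.74%


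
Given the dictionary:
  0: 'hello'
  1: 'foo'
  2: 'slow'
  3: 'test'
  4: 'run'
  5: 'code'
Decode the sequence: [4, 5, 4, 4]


Look up each index in the dictionary:
  4 -> 'run'
  5 -> 'code'
  4 -> 'run'
  4 -> 'run'

Decoded: "run code run run"


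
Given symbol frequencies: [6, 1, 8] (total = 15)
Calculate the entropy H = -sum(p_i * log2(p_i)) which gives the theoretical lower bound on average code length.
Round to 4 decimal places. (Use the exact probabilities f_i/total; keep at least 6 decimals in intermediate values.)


Per-symbol terms -p_i * log2(p_i) with p_i = f_i/15:
  p = 6/15 = 0.400000: log2(p) = -1.321928, -p*log2(p) = 0.528771
  p = 1/15 = 0.066667: log2(p) = -3.906891, -p*log2(p) = 0.260459
  p = 8/15 = 0.533333: log2(p) = -0.906891, -p*log2(p) = 0.483675
H = 0.528771 + 0.260459 + 0.483675 = 1.272905

H = 1.2729 bits/symbol


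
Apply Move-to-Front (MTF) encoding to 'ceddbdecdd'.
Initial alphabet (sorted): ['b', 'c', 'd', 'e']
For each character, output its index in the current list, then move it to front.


MTF encoding:
'c': index 1 in ['b', 'c', 'd', 'e'] -> ['c', 'b', 'd', 'e']
'e': index 3 in ['c', 'b', 'd', 'e'] -> ['e', 'c', 'b', 'd']
'd': index 3 in ['e', 'c', 'b', 'd'] -> ['d', 'e', 'c', 'b']
'd': index 0 in ['d', 'e', 'c', 'b'] -> ['d', 'e', 'c', 'b']
'b': index 3 in ['d', 'e', 'c', 'b'] -> ['b', 'd', 'e', 'c']
'd': index 1 in ['b', 'd', 'e', 'c'] -> ['d', 'b', 'e', 'c']
'e': index 2 in ['d', 'b', 'e', 'c'] -> ['e', 'd', 'b', 'c']
'c': index 3 in ['e', 'd', 'b', 'c'] -> ['c', 'e', 'd', 'b']
'd': index 2 in ['c', 'e', 'd', 'b'] -> ['d', 'c', 'e', 'b']
'd': index 0 in ['d', 'c', 'e', 'b'] -> ['d', 'c', 'e', 'b']


Output: [1, 3, 3, 0, 3, 1, 2, 3, 2, 0]


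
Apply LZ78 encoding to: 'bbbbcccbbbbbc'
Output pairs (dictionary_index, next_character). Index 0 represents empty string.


LZ78 encoding steps:
Dictionary: {0: ''}
Step 1: w='' (idx 0), next='b' -> output (0, 'b'), add 'b' as idx 1
Step 2: w='b' (idx 1), next='b' -> output (1, 'b'), add 'bb' as idx 2
Step 3: w='b' (idx 1), next='c' -> output (1, 'c'), add 'bc' as idx 3
Step 4: w='' (idx 0), next='c' -> output (0, 'c'), add 'c' as idx 4
Step 5: w='c' (idx 4), next='b' -> output (4, 'b'), add 'cb' as idx 5
Step 6: w='bb' (idx 2), next='b' -> output (2, 'b'), add 'bbb' as idx 6
Step 7: w='bc' (idx 3), end of input -> output (3, '')


Encoded: [(0, 'b'), (1, 'b'), (1, 'c'), (0, 'c'), (4, 'b'), (2, 'b'), (3, '')]


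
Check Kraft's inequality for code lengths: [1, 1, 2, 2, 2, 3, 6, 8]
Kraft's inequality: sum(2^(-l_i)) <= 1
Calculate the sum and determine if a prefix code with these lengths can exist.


Sum = 2^(-1) + 2^(-1) + 2^(-2) + 2^(-2) + 2^(-2) + 2^(-3) + 2^(-6) + 2^(-8)
    = 0.5 + 0.5 + 0.25 + 0.25 + 0.25 + 0.125 + 0.015625 + 0.00390625
    = 485/256 = 1.89453125
Since 1.89453125 > 1, Kraft's inequality is NOT satisfied.
A prefix code with these lengths CANNOT exist.

Kraft sum = 1.89453125. Not satisfied.


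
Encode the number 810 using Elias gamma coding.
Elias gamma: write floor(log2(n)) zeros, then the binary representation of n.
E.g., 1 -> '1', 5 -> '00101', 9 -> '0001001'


num_bits = floor(log2(810)) + 1 = 10
leading_zeros = num_bits - 1 = 9
binary(810) = 1100101010

Elias gamma(810) = '000000000' + '1100101010' = 0000000001100101010 (19 bits)


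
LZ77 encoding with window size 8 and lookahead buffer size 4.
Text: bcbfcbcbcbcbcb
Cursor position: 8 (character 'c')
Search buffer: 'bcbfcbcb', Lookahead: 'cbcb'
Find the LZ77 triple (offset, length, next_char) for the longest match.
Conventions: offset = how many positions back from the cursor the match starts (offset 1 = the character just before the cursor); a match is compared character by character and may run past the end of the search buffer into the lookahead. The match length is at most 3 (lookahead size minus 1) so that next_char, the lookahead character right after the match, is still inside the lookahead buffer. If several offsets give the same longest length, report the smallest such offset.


Try each offset into the search buffer:
  offset=1 (pos 7, char 'b'): match length 0
  offset=2 (pos 6, char 'c'): match length 3
  offset=3 (pos 5, char 'b'): match length 0
  offset=4 (pos 4, char 'c'): match length 3
  offset=5 (pos 3, char 'f'): match length 0
  offset=6 (pos 2, char 'b'): match length 0
  offset=7 (pos 1, char 'c'): match length 2
  offset=8 (pos 0, char 'b'): match length 0
Longest match has length 3, found at offsets 2, 4; take the smallest, offset 2.
next_char = character at position 8 + 3 = 11 -> 'b'

Best match: offset=2, length=3 (matching 'cbc' starting at position 6)
LZ77 triple: (2, 3, 'b')


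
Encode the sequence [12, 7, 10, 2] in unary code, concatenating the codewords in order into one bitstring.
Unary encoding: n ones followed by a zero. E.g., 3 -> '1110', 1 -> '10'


Encode each number as n ones followed by a terminating 0:
  12 -> 1111111111110 (13 bits)
  7 -> 11111110 (8 bits)
  10 -> 11111111110 (11 bits)
  2 -> 110 (3 bits)
Total length = 13 + 8 + 11 + 3 = 35 bits.

Unary([12, 7, 10, 2]) = 11111111111101111111011111111110110 (35 bits)


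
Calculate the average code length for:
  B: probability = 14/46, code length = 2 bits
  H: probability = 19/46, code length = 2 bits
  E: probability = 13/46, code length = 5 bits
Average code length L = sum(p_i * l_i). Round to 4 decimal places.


Weighted contributions p_i * l_i:
  B: (14/46) * 2 = 28/46
  H: (19/46) * 2 = 38/46
  E: (13/46) * 5 = 65/46
Sum = (28 + 38 + 65)/46 = 131/46

L = 131/46 = 2.8478 bits/symbol


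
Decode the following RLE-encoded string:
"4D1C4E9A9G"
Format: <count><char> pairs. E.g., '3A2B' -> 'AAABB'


Expanding each <count><char> pair:
  4D -> 'DDDD'
  1C -> 'C'
  4E -> 'EEEE'
  9A -> 'AAAAAAAAA'
  9G -> 'GGGGGGGGG'

Decoded = DDDDCEEEEAAAAAAAAAGGGGGGGGG


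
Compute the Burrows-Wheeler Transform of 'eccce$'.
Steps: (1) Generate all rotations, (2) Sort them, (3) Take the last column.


Rotations (sorted):
  0: $eccce -> last char: e
  1: ccce$e -> last char: e
  2: cce$ec -> last char: c
  3: ce$ecc -> last char: c
  4: e$eccc -> last char: c
  5: eccce$ -> last char: $


BWT = eeccc$


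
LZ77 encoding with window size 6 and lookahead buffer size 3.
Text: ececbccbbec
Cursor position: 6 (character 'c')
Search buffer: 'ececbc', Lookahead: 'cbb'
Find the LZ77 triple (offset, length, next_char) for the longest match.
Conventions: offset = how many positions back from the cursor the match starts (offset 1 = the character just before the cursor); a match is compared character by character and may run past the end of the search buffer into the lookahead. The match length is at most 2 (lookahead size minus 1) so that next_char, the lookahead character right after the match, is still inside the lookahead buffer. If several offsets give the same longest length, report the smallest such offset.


Try each offset into the search buffer:
  offset=1 (pos 5, char 'c'): match length 1
  offset=2 (pos 4, char 'b'): match length 0
  offset=3 (pos 3, char 'c'): match length 2
  offset=4 (pos 2, char 'e'): match length 0
  offset=5 (pos 1, char 'c'): match length 1
  offset=6 (pos 0, char 'e'): match length 0
Longest match has length 2 at offset 3.
next_char = character at position 6 + 2 = 8 -> 'b'

Best match: offset=3, length=2 (matching 'cb' starting at position 3)
LZ77 triple: (3, 2, 'b')


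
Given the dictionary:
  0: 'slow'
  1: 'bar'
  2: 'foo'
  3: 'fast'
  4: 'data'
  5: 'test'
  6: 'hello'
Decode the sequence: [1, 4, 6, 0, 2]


Look up each index in the dictionary:
  1 -> 'bar'
  4 -> 'data'
  6 -> 'hello'
  0 -> 'slow'
  2 -> 'foo'

Decoded: "bar data hello slow foo"


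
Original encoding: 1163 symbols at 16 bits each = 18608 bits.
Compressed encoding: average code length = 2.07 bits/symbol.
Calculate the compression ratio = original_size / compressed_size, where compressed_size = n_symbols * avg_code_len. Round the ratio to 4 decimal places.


original_size = n_symbols * orig_bits = 1163 * 16 = 18608 bits
compressed_size = n_symbols * avg_code_len = 1163 * 2.07 = 2407.41 bits
ratio = original_size / compressed_size = 18608 / 2407.41 = 7.7295

Compression ratio = 7.7295
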